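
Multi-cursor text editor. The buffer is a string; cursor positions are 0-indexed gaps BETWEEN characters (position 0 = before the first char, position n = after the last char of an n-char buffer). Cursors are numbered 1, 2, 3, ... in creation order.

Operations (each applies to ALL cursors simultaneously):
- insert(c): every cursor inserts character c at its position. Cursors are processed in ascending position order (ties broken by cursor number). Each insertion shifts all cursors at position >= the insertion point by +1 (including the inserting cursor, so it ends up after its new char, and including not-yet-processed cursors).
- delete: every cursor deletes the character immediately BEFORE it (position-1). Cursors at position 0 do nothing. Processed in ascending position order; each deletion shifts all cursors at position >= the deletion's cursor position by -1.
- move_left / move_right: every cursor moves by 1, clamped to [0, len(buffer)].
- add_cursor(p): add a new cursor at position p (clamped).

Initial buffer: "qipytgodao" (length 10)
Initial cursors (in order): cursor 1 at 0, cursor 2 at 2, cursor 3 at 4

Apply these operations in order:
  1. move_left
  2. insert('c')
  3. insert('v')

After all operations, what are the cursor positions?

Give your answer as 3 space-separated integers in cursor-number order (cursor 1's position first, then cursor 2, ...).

After op 1 (move_left): buffer="qipytgodao" (len 10), cursors c1@0 c2@1 c3@3, authorship ..........
After op 2 (insert('c')): buffer="cqcipcytgodao" (len 13), cursors c1@1 c2@3 c3@6, authorship 1.2..3.......
After op 3 (insert('v')): buffer="cvqcvipcvytgodao" (len 16), cursors c1@2 c2@5 c3@9, authorship 11.22..33.......

Answer: 2 5 9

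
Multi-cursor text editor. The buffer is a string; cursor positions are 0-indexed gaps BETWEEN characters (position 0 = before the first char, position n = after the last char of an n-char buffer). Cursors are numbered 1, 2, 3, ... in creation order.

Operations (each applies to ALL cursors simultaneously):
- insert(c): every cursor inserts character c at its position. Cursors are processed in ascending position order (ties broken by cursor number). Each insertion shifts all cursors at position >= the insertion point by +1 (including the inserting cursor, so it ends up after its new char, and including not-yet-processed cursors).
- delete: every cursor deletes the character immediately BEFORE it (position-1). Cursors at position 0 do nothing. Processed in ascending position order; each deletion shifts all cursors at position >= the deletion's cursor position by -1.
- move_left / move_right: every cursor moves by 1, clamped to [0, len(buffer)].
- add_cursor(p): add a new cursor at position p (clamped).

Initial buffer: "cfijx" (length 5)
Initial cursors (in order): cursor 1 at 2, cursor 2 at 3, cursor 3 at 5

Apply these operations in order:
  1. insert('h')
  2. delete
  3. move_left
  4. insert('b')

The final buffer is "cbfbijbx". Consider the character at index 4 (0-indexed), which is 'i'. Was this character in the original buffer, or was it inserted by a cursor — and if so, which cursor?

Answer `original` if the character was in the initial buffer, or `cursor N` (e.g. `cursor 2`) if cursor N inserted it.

Answer: original

Derivation:
After op 1 (insert('h')): buffer="cfhihjxh" (len 8), cursors c1@3 c2@5 c3@8, authorship ..1.2..3
After op 2 (delete): buffer="cfijx" (len 5), cursors c1@2 c2@3 c3@5, authorship .....
After op 3 (move_left): buffer="cfijx" (len 5), cursors c1@1 c2@2 c3@4, authorship .....
After op 4 (insert('b')): buffer="cbfbijbx" (len 8), cursors c1@2 c2@4 c3@7, authorship .1.2..3.
Authorship (.=original, N=cursor N): . 1 . 2 . . 3 .
Index 4: author = original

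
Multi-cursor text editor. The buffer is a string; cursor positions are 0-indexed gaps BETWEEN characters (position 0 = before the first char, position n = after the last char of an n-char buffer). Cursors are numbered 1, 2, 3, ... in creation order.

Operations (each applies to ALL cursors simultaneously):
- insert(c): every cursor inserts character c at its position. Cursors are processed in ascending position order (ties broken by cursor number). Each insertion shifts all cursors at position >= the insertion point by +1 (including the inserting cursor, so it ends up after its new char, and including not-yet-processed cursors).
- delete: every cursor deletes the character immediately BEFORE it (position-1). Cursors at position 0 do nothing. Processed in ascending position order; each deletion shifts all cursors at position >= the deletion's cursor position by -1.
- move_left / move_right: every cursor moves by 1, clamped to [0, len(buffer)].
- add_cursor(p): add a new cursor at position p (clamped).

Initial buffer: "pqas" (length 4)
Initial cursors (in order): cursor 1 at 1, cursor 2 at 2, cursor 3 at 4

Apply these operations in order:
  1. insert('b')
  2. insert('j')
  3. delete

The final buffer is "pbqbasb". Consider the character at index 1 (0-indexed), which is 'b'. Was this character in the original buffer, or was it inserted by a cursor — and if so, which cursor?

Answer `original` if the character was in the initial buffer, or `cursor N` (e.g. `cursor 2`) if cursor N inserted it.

After op 1 (insert('b')): buffer="pbqbasb" (len 7), cursors c1@2 c2@4 c3@7, authorship .1.2..3
After op 2 (insert('j')): buffer="pbjqbjasbj" (len 10), cursors c1@3 c2@6 c3@10, authorship .11.22..33
After op 3 (delete): buffer="pbqbasb" (len 7), cursors c1@2 c2@4 c3@7, authorship .1.2..3
Authorship (.=original, N=cursor N): . 1 . 2 . . 3
Index 1: author = 1

Answer: cursor 1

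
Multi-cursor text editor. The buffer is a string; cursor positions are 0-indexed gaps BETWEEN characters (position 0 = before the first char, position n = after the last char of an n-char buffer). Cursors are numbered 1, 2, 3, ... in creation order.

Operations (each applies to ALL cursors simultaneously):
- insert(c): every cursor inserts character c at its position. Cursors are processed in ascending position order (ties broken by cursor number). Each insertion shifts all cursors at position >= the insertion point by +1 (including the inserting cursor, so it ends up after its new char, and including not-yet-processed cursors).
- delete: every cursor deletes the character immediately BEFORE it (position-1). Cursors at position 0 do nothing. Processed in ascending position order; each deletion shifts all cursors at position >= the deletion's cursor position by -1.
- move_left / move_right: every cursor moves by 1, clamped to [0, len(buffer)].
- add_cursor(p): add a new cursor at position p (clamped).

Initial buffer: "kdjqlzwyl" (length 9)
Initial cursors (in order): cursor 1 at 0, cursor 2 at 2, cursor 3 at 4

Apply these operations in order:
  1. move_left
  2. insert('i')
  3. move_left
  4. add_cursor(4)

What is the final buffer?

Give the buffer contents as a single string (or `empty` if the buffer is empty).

Answer: ikidjiqlzwyl

Derivation:
After op 1 (move_left): buffer="kdjqlzwyl" (len 9), cursors c1@0 c2@1 c3@3, authorship .........
After op 2 (insert('i')): buffer="ikidjiqlzwyl" (len 12), cursors c1@1 c2@3 c3@6, authorship 1.2..3......
After op 3 (move_left): buffer="ikidjiqlzwyl" (len 12), cursors c1@0 c2@2 c3@5, authorship 1.2..3......
After op 4 (add_cursor(4)): buffer="ikidjiqlzwyl" (len 12), cursors c1@0 c2@2 c4@4 c3@5, authorship 1.2..3......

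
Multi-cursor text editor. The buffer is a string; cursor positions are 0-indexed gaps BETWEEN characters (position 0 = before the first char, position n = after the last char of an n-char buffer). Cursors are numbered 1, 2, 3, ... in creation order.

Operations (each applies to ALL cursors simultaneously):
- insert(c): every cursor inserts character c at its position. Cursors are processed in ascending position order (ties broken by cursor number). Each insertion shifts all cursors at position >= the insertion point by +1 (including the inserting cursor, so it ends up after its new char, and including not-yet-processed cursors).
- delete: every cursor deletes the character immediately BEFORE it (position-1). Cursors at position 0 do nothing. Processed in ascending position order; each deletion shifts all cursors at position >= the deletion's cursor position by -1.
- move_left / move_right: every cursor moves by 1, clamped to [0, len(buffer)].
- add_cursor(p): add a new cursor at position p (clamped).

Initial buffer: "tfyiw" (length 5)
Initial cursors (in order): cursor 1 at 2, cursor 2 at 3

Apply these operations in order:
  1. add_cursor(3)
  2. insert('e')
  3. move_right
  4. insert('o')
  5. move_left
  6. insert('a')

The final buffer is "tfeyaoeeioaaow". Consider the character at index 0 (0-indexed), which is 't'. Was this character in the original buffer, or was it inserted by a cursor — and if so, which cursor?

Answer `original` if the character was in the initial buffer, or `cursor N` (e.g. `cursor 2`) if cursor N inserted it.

After op 1 (add_cursor(3)): buffer="tfyiw" (len 5), cursors c1@2 c2@3 c3@3, authorship .....
After op 2 (insert('e')): buffer="tfeyeeiw" (len 8), cursors c1@3 c2@6 c3@6, authorship ..1.23..
After op 3 (move_right): buffer="tfeyeeiw" (len 8), cursors c1@4 c2@7 c3@7, authorship ..1.23..
After op 4 (insert('o')): buffer="tfeyoeeioow" (len 11), cursors c1@5 c2@10 c3@10, authorship ..1.123.23.
After op 5 (move_left): buffer="tfeyoeeioow" (len 11), cursors c1@4 c2@9 c3@9, authorship ..1.123.23.
After op 6 (insert('a')): buffer="tfeyaoeeioaaow" (len 14), cursors c1@5 c2@12 c3@12, authorship ..1.1123.2233.
Authorship (.=original, N=cursor N): . . 1 . 1 1 2 3 . 2 2 3 3 .
Index 0: author = original

Answer: original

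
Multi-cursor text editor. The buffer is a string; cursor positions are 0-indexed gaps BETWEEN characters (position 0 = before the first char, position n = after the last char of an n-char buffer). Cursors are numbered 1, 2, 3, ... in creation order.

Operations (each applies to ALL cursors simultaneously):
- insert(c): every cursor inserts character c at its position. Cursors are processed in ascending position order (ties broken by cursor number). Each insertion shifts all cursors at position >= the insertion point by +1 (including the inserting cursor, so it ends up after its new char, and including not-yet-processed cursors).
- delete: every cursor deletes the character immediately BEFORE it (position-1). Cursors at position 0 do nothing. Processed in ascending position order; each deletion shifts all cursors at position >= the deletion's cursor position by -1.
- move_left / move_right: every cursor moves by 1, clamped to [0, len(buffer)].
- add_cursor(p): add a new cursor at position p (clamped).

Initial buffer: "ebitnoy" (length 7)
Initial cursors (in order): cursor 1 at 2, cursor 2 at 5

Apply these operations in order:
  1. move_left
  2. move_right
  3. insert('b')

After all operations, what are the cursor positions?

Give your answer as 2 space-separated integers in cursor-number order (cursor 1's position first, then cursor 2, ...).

Answer: 3 7

Derivation:
After op 1 (move_left): buffer="ebitnoy" (len 7), cursors c1@1 c2@4, authorship .......
After op 2 (move_right): buffer="ebitnoy" (len 7), cursors c1@2 c2@5, authorship .......
After op 3 (insert('b')): buffer="ebbitnboy" (len 9), cursors c1@3 c2@7, authorship ..1...2..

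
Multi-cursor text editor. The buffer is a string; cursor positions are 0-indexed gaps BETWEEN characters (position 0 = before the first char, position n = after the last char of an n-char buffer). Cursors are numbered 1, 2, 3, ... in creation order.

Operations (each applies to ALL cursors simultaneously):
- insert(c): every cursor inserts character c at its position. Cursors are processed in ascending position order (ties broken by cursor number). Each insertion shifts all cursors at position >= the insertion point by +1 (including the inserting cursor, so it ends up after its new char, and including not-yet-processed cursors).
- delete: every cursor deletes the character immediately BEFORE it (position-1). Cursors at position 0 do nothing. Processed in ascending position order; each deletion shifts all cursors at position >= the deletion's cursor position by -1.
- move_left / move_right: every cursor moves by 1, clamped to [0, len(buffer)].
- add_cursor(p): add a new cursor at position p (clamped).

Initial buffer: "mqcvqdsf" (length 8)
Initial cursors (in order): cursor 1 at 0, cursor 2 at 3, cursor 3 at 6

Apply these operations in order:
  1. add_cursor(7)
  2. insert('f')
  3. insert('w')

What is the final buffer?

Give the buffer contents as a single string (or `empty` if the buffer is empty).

After op 1 (add_cursor(7)): buffer="mqcvqdsf" (len 8), cursors c1@0 c2@3 c3@6 c4@7, authorship ........
After op 2 (insert('f')): buffer="fmqcfvqdfsff" (len 12), cursors c1@1 c2@5 c3@9 c4@11, authorship 1...2...3.4.
After op 3 (insert('w')): buffer="fwmqcfwvqdfwsfwf" (len 16), cursors c1@2 c2@7 c3@12 c4@15, authorship 11...22...33.44.

Answer: fwmqcfwvqdfwsfwf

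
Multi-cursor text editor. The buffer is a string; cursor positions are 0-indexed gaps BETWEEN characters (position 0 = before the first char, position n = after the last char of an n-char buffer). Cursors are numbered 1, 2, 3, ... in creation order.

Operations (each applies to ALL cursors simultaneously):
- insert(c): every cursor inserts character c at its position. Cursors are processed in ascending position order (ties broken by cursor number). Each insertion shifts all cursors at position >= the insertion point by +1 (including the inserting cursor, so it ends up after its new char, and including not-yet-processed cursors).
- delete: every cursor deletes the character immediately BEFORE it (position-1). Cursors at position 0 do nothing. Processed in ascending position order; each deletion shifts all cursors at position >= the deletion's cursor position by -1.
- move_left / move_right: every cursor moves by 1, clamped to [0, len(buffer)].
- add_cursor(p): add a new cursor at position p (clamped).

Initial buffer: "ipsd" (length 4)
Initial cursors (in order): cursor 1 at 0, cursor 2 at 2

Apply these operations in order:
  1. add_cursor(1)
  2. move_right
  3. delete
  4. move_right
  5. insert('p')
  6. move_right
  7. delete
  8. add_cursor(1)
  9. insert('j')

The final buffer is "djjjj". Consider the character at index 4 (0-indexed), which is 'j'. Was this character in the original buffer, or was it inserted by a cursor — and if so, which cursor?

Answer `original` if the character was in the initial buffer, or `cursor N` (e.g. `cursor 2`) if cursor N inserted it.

After op 1 (add_cursor(1)): buffer="ipsd" (len 4), cursors c1@0 c3@1 c2@2, authorship ....
After op 2 (move_right): buffer="ipsd" (len 4), cursors c1@1 c3@2 c2@3, authorship ....
After op 3 (delete): buffer="d" (len 1), cursors c1@0 c2@0 c3@0, authorship .
After op 4 (move_right): buffer="d" (len 1), cursors c1@1 c2@1 c3@1, authorship .
After op 5 (insert('p')): buffer="dppp" (len 4), cursors c1@4 c2@4 c3@4, authorship .123
After op 6 (move_right): buffer="dppp" (len 4), cursors c1@4 c2@4 c3@4, authorship .123
After op 7 (delete): buffer="d" (len 1), cursors c1@1 c2@1 c3@1, authorship .
After op 8 (add_cursor(1)): buffer="d" (len 1), cursors c1@1 c2@1 c3@1 c4@1, authorship .
After op 9 (insert('j')): buffer="djjjj" (len 5), cursors c1@5 c2@5 c3@5 c4@5, authorship .1234
Authorship (.=original, N=cursor N): . 1 2 3 4
Index 4: author = 4

Answer: cursor 4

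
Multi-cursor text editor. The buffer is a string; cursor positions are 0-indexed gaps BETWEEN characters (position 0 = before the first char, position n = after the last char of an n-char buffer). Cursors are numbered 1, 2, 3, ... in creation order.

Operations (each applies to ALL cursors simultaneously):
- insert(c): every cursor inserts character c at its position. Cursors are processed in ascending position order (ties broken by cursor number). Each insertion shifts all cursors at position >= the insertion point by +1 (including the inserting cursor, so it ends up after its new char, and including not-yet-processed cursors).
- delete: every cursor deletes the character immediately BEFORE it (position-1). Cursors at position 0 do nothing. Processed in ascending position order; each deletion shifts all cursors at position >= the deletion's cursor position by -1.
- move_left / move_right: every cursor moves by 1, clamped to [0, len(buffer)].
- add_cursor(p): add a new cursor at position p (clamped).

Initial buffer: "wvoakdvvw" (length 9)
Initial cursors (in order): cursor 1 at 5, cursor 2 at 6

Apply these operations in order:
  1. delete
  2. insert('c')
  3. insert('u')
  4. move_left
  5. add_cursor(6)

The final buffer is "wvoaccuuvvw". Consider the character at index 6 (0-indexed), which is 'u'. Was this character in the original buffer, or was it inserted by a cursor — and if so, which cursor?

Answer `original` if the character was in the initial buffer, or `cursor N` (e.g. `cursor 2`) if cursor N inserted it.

Answer: cursor 1

Derivation:
After op 1 (delete): buffer="wvoavvw" (len 7), cursors c1@4 c2@4, authorship .......
After op 2 (insert('c')): buffer="wvoaccvvw" (len 9), cursors c1@6 c2@6, authorship ....12...
After op 3 (insert('u')): buffer="wvoaccuuvvw" (len 11), cursors c1@8 c2@8, authorship ....1212...
After op 4 (move_left): buffer="wvoaccuuvvw" (len 11), cursors c1@7 c2@7, authorship ....1212...
After op 5 (add_cursor(6)): buffer="wvoaccuuvvw" (len 11), cursors c3@6 c1@7 c2@7, authorship ....1212...
Authorship (.=original, N=cursor N): . . . . 1 2 1 2 . . .
Index 6: author = 1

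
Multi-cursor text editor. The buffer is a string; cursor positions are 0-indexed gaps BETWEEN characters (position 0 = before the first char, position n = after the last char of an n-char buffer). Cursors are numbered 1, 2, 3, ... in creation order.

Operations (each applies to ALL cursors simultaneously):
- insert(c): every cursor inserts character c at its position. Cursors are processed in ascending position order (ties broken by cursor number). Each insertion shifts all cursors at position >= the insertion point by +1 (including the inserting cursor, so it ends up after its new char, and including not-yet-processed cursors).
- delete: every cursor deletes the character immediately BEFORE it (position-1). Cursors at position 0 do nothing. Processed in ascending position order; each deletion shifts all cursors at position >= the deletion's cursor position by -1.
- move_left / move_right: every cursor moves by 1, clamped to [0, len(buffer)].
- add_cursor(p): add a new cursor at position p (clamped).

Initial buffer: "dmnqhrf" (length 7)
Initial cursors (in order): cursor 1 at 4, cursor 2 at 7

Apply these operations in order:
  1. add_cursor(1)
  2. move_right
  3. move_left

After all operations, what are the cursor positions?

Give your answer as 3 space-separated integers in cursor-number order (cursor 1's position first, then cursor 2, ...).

After op 1 (add_cursor(1)): buffer="dmnqhrf" (len 7), cursors c3@1 c1@4 c2@7, authorship .......
After op 2 (move_right): buffer="dmnqhrf" (len 7), cursors c3@2 c1@5 c2@7, authorship .......
After op 3 (move_left): buffer="dmnqhrf" (len 7), cursors c3@1 c1@4 c2@6, authorship .......

Answer: 4 6 1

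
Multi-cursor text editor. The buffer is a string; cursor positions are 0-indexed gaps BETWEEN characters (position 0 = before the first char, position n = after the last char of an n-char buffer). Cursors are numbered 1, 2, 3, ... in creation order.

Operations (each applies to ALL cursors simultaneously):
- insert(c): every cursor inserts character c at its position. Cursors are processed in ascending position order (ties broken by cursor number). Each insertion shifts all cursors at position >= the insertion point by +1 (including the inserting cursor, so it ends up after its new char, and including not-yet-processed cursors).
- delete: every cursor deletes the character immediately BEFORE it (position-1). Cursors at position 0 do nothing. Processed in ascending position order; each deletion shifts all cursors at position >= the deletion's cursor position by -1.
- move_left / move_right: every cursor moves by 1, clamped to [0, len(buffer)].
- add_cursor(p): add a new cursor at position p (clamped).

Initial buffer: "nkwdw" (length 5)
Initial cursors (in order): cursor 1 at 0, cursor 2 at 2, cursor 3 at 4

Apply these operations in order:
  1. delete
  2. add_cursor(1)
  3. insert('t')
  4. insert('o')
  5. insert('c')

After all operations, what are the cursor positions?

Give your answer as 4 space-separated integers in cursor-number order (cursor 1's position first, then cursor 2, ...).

After op 1 (delete): buffer="nww" (len 3), cursors c1@0 c2@1 c3@2, authorship ...
After op 2 (add_cursor(1)): buffer="nww" (len 3), cursors c1@0 c2@1 c4@1 c3@2, authorship ...
After op 3 (insert('t')): buffer="tnttwtw" (len 7), cursors c1@1 c2@4 c4@4 c3@6, authorship 1.24.3.
After op 4 (insert('o')): buffer="tonttoowtow" (len 11), cursors c1@2 c2@7 c4@7 c3@10, authorship 11.2424.33.
After op 5 (insert('c')): buffer="tocnttooccwtocw" (len 15), cursors c1@3 c2@10 c4@10 c3@14, authorship 111.242424.333.

Answer: 3 10 14 10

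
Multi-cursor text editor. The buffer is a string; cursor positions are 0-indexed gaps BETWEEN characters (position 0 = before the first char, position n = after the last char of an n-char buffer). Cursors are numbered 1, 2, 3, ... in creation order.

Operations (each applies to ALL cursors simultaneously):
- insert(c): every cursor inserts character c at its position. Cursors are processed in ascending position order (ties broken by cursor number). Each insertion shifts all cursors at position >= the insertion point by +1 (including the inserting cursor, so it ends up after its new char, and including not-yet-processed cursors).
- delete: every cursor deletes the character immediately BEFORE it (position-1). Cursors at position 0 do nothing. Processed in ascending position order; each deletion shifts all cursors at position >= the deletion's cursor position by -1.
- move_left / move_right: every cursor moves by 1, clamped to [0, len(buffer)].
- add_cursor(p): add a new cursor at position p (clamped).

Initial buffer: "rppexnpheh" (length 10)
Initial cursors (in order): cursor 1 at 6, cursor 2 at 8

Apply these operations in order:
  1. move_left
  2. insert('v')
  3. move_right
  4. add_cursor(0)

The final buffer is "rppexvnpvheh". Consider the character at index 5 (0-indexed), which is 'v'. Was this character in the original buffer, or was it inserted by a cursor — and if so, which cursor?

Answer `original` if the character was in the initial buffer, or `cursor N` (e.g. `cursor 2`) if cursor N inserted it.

Answer: cursor 1

Derivation:
After op 1 (move_left): buffer="rppexnpheh" (len 10), cursors c1@5 c2@7, authorship ..........
After op 2 (insert('v')): buffer="rppexvnpvheh" (len 12), cursors c1@6 c2@9, authorship .....1..2...
After op 3 (move_right): buffer="rppexvnpvheh" (len 12), cursors c1@7 c2@10, authorship .....1..2...
After op 4 (add_cursor(0)): buffer="rppexvnpvheh" (len 12), cursors c3@0 c1@7 c2@10, authorship .....1..2...
Authorship (.=original, N=cursor N): . . . . . 1 . . 2 . . .
Index 5: author = 1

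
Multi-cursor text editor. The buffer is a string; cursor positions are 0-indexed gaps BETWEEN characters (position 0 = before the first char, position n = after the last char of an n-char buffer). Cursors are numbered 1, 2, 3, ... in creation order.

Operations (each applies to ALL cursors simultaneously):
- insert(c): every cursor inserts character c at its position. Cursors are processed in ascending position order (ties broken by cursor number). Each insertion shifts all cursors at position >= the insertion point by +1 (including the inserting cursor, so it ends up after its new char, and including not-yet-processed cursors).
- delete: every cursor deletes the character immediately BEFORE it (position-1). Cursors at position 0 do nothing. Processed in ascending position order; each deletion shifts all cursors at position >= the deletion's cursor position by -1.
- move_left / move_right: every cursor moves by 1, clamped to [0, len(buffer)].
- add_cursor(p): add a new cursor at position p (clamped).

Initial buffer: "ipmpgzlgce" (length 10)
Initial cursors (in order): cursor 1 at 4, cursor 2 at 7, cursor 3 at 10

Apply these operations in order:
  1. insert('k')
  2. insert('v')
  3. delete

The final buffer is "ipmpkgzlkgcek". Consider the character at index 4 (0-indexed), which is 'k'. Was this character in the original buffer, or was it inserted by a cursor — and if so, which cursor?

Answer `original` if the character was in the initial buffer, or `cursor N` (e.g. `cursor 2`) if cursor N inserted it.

After op 1 (insert('k')): buffer="ipmpkgzlkgcek" (len 13), cursors c1@5 c2@9 c3@13, authorship ....1...2...3
After op 2 (insert('v')): buffer="ipmpkvgzlkvgcekv" (len 16), cursors c1@6 c2@11 c3@16, authorship ....11...22...33
After op 3 (delete): buffer="ipmpkgzlkgcek" (len 13), cursors c1@5 c2@9 c3@13, authorship ....1...2...3
Authorship (.=original, N=cursor N): . . . . 1 . . . 2 . . . 3
Index 4: author = 1

Answer: cursor 1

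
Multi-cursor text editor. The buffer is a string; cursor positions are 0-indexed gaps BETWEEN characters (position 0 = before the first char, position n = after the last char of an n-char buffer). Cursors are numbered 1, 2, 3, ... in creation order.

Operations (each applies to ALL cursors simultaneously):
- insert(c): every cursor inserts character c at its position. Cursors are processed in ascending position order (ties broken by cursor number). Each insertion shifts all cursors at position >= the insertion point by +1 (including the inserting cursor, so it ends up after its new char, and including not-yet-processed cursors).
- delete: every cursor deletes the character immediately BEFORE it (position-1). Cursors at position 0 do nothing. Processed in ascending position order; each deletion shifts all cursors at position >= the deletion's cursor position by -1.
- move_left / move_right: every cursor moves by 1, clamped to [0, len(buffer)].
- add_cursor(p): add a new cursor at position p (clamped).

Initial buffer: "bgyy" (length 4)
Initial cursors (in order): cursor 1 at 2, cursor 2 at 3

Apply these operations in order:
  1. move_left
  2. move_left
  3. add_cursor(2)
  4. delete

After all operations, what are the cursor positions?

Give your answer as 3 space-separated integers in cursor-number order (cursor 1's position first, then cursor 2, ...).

Answer: 0 0 0

Derivation:
After op 1 (move_left): buffer="bgyy" (len 4), cursors c1@1 c2@2, authorship ....
After op 2 (move_left): buffer="bgyy" (len 4), cursors c1@0 c2@1, authorship ....
After op 3 (add_cursor(2)): buffer="bgyy" (len 4), cursors c1@0 c2@1 c3@2, authorship ....
After op 4 (delete): buffer="yy" (len 2), cursors c1@0 c2@0 c3@0, authorship ..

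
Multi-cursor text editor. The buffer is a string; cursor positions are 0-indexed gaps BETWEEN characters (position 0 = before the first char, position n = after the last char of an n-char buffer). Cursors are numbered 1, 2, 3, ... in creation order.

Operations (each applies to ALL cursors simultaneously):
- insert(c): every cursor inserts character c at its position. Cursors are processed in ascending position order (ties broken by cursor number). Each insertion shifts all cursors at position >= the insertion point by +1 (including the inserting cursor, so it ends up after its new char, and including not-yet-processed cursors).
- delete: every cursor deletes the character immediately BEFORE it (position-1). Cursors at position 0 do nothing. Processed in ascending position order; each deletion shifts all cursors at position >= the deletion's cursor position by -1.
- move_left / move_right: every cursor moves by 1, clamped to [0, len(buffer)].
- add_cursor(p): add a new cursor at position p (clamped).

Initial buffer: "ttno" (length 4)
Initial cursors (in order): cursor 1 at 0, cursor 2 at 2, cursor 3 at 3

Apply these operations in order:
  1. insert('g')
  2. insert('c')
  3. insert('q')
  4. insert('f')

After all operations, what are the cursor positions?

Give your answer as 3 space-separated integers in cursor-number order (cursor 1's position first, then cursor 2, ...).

Answer: 4 10 15

Derivation:
After op 1 (insert('g')): buffer="gttgngo" (len 7), cursors c1@1 c2@4 c3@6, authorship 1..2.3.
After op 2 (insert('c')): buffer="gcttgcngco" (len 10), cursors c1@2 c2@6 c3@9, authorship 11..22.33.
After op 3 (insert('q')): buffer="gcqttgcqngcqo" (len 13), cursors c1@3 c2@8 c3@12, authorship 111..222.333.
After op 4 (insert('f')): buffer="gcqfttgcqfngcqfo" (len 16), cursors c1@4 c2@10 c3@15, authorship 1111..2222.3333.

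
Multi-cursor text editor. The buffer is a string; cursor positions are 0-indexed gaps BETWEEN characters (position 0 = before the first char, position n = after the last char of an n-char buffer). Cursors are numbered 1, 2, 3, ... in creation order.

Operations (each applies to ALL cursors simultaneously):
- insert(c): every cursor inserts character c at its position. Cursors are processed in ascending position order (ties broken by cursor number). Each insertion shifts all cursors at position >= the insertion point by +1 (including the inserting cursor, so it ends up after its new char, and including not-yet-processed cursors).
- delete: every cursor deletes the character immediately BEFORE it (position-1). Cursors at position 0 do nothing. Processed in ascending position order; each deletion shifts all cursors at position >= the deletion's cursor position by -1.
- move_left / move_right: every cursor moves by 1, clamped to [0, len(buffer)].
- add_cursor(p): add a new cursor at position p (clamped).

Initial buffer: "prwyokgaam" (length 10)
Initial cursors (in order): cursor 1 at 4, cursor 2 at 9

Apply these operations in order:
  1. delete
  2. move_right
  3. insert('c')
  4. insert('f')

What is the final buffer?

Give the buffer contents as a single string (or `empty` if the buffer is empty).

After op 1 (delete): buffer="prwokgam" (len 8), cursors c1@3 c2@7, authorship ........
After op 2 (move_right): buffer="prwokgam" (len 8), cursors c1@4 c2@8, authorship ........
After op 3 (insert('c')): buffer="prwockgamc" (len 10), cursors c1@5 c2@10, authorship ....1....2
After op 4 (insert('f')): buffer="prwocfkgamcf" (len 12), cursors c1@6 c2@12, authorship ....11....22

Answer: prwocfkgamcf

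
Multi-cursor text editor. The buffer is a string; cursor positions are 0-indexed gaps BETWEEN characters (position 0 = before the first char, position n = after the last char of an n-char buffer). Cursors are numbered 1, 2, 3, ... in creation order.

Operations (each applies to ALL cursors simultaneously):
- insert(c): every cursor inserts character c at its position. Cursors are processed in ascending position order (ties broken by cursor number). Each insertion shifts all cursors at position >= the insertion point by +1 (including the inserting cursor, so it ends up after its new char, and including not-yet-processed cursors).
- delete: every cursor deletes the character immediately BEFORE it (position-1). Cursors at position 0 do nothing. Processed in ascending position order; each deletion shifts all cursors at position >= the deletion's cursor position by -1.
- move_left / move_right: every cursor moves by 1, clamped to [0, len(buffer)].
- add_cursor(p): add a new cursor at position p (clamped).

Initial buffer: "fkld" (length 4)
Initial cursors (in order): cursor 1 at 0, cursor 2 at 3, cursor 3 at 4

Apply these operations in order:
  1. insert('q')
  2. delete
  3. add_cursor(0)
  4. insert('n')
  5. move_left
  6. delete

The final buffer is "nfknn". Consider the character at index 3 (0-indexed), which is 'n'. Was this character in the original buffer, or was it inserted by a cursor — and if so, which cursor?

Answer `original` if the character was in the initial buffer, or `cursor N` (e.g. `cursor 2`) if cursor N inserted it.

Answer: cursor 2

Derivation:
After op 1 (insert('q')): buffer="qfklqdq" (len 7), cursors c1@1 c2@5 c3@7, authorship 1...2.3
After op 2 (delete): buffer="fkld" (len 4), cursors c1@0 c2@3 c3@4, authorship ....
After op 3 (add_cursor(0)): buffer="fkld" (len 4), cursors c1@0 c4@0 c2@3 c3@4, authorship ....
After op 4 (insert('n')): buffer="nnfklndn" (len 8), cursors c1@2 c4@2 c2@6 c3@8, authorship 14...2.3
After op 5 (move_left): buffer="nnfklndn" (len 8), cursors c1@1 c4@1 c2@5 c3@7, authorship 14...2.3
After op 6 (delete): buffer="nfknn" (len 5), cursors c1@0 c4@0 c2@3 c3@4, authorship 4..23
Authorship (.=original, N=cursor N): 4 . . 2 3
Index 3: author = 2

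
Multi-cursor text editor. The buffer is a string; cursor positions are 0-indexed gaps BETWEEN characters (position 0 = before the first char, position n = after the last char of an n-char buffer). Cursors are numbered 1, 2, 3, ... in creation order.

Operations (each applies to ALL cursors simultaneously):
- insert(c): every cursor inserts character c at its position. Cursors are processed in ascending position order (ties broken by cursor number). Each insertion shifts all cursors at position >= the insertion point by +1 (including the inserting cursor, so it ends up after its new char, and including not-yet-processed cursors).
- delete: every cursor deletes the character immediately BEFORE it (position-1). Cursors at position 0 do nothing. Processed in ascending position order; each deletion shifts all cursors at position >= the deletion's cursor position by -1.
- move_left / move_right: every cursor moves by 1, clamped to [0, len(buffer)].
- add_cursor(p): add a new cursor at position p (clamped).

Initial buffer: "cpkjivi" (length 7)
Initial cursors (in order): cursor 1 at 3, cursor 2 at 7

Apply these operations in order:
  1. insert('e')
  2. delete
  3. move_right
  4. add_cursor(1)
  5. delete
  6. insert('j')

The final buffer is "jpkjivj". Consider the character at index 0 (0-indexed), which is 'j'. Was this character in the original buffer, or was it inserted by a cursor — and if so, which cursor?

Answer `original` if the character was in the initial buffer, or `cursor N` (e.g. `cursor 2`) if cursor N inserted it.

After op 1 (insert('e')): buffer="cpkejivie" (len 9), cursors c1@4 c2@9, authorship ...1....2
After op 2 (delete): buffer="cpkjivi" (len 7), cursors c1@3 c2@7, authorship .......
After op 3 (move_right): buffer="cpkjivi" (len 7), cursors c1@4 c2@7, authorship .......
After op 4 (add_cursor(1)): buffer="cpkjivi" (len 7), cursors c3@1 c1@4 c2@7, authorship .......
After op 5 (delete): buffer="pkiv" (len 4), cursors c3@0 c1@2 c2@4, authorship ....
After op 6 (insert('j')): buffer="jpkjivj" (len 7), cursors c3@1 c1@4 c2@7, authorship 3..1..2
Authorship (.=original, N=cursor N): 3 . . 1 . . 2
Index 0: author = 3

Answer: cursor 3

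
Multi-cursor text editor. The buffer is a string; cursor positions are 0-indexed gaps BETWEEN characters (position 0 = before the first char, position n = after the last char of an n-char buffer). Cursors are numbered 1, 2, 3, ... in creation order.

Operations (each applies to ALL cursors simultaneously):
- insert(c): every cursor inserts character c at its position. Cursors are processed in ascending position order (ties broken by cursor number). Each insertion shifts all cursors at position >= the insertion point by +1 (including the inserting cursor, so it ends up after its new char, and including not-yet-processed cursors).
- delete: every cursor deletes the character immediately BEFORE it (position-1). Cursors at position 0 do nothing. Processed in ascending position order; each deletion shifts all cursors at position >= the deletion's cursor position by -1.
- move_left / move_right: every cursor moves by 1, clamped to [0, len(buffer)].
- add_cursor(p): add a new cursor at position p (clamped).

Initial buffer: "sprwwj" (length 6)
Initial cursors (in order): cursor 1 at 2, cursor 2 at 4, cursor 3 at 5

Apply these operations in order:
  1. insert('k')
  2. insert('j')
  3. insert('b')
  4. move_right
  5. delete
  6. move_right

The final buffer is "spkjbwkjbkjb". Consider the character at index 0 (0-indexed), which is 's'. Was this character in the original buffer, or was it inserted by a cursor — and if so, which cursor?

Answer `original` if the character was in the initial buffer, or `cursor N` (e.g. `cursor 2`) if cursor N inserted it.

After op 1 (insert('k')): buffer="spkrwkwkj" (len 9), cursors c1@3 c2@6 c3@8, authorship ..1..2.3.
After op 2 (insert('j')): buffer="spkjrwkjwkjj" (len 12), cursors c1@4 c2@8 c3@11, authorship ..11..22.33.
After op 3 (insert('b')): buffer="spkjbrwkjbwkjbj" (len 15), cursors c1@5 c2@10 c3@14, authorship ..111..222.333.
After op 4 (move_right): buffer="spkjbrwkjbwkjbj" (len 15), cursors c1@6 c2@11 c3@15, authorship ..111..222.333.
After op 5 (delete): buffer="spkjbwkjbkjb" (len 12), cursors c1@5 c2@9 c3@12, authorship ..111.222333
After op 6 (move_right): buffer="spkjbwkjbkjb" (len 12), cursors c1@6 c2@10 c3@12, authorship ..111.222333
Authorship (.=original, N=cursor N): . . 1 1 1 . 2 2 2 3 3 3
Index 0: author = original

Answer: original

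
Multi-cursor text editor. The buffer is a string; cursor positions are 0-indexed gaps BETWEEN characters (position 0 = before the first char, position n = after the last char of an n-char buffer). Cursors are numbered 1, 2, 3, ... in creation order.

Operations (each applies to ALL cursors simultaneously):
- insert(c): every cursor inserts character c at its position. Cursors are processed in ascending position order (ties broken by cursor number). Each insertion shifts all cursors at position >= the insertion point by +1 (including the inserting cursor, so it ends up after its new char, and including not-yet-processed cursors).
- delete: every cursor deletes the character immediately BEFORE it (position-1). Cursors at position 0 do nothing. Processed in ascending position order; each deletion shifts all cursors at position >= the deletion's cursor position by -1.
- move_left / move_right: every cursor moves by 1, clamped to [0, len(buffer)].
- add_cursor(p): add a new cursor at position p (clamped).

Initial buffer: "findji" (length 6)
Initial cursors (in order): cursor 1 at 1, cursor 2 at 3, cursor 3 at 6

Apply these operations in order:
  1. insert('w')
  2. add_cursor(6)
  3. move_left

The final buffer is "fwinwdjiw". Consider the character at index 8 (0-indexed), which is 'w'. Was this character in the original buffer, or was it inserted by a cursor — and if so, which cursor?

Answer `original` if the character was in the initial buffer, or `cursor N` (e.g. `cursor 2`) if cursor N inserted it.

After op 1 (insert('w')): buffer="fwinwdjiw" (len 9), cursors c1@2 c2@5 c3@9, authorship .1..2...3
After op 2 (add_cursor(6)): buffer="fwinwdjiw" (len 9), cursors c1@2 c2@5 c4@6 c3@9, authorship .1..2...3
After op 3 (move_left): buffer="fwinwdjiw" (len 9), cursors c1@1 c2@4 c4@5 c3@8, authorship .1..2...3
Authorship (.=original, N=cursor N): . 1 . . 2 . . . 3
Index 8: author = 3

Answer: cursor 3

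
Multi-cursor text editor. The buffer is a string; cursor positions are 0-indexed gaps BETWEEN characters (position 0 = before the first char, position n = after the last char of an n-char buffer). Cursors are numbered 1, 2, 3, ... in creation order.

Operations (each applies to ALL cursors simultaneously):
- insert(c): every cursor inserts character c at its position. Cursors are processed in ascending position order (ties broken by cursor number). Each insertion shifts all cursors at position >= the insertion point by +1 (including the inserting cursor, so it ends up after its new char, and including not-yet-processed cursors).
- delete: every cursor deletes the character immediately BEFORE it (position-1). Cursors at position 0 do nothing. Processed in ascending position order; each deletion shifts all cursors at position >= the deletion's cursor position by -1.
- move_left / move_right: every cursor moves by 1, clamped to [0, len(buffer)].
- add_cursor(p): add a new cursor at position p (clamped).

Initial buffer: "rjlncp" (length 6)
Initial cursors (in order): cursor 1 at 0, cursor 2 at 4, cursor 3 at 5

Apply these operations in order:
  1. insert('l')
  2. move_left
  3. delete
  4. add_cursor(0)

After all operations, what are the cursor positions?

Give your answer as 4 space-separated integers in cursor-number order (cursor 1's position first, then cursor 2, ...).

After op 1 (insert('l')): buffer="lrjlnlclp" (len 9), cursors c1@1 c2@6 c3@8, authorship 1....2.3.
After op 2 (move_left): buffer="lrjlnlclp" (len 9), cursors c1@0 c2@5 c3@7, authorship 1....2.3.
After op 3 (delete): buffer="lrjlllp" (len 7), cursors c1@0 c2@4 c3@5, authorship 1...23.
After op 4 (add_cursor(0)): buffer="lrjlllp" (len 7), cursors c1@0 c4@0 c2@4 c3@5, authorship 1...23.

Answer: 0 4 5 0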